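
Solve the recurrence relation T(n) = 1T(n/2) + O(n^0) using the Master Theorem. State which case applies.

Master Theorem for T(n) = 1T(n/2) + O(n^0):

a = 1, b = 2, c = 0
log_b(a) = log_2(1) = 0.0000

Case 2: c = 0 = log_2(1) = 0.0000
T(n) = O(n^0 log n) = O(log n)

For T(n) = 1T(n/2) + O(n^0): log_2(1) = 0.0000. This is Case 2 of the Master Theorem (c = log_b(a), equal work at all levels), giving O(log n).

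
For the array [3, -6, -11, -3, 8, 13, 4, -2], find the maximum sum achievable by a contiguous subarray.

Using Kadane's algorithm on [3, -6, -11, -3, 8, 13, 4, -2]:

Scanning through the array:
Position 1 (value -6): max_ending_here = -3, max_so_far = 3
Position 2 (value -11): max_ending_here = -11, max_so_far = 3
Position 3 (value -3): max_ending_here = -3, max_so_far = 3
Position 4 (value 8): max_ending_here = 8, max_so_far = 8
Position 5 (value 13): max_ending_here = 21, max_so_far = 21
Position 6 (value 4): max_ending_here = 25, max_so_far = 25
Position 7 (value -2): max_ending_here = 23, max_so_far = 25

Maximum subarray: [8, 13, 4]
Maximum sum: 25

The maximum subarray is [8, 13, 4] with sum 25. This subarray runs from index 4 to index 6.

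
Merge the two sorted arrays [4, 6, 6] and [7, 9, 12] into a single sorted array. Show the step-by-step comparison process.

Merging process:

Compare 4 vs 7: take 4 from left. Merged: [4]
Compare 6 vs 7: take 6 from left. Merged: [4, 6]
Compare 6 vs 7: take 6 from left. Merged: [4, 6, 6]
Append remaining from right: [7, 9, 12]. Merged: [4, 6, 6, 7, 9, 12]

Final merged array: [4, 6, 6, 7, 9, 12]
Total comparisons: 3

The merged array is [4, 6, 6, 7, 9, 12], requiring 3 comparisons. The merge step runs in O(n) time where n is the total number of elements.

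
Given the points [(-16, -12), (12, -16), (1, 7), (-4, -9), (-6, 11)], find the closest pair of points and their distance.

Computing all pairwise distances among 5 points:

d((-16, -12), (12, -16)) = 28.2843
d((-16, -12), (1, 7)) = 25.4951
d((-16, -12), (-4, -9)) = 12.3693
d((-16, -12), (-6, 11)) = 25.0799
d((12, -16), (1, 7)) = 25.4951
d((12, -16), (-4, -9)) = 17.4642
d((12, -16), (-6, 11)) = 32.45
d((1, 7), (-4, -9)) = 16.7631
d((1, 7), (-6, 11)) = 8.0623 <-- minimum
d((-4, -9), (-6, 11)) = 20.0998

Closest pair: (1, 7) and (-6, 11) with distance 8.0623

The closest pair is (1, 7) and (-6, 11) with Euclidean distance 8.0623. For 5 points, brute-force pairwise comparison is shown above. For large n, the divide-and-conquer algorithm (sort by x, recurse on halves, check the dividing strip) achieves O(n log n).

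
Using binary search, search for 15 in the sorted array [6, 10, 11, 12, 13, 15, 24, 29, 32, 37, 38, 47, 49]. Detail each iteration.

Binary search for 15 in [6, 10, 11, 12, 13, 15, 24, 29, 32, 37, 38, 47, 49]:

lo=0, hi=12, mid=6, arr[mid]=24 -> 24 > 15, search left half
lo=0, hi=5, mid=2, arr[mid]=11 -> 11 < 15, search right half
lo=3, hi=5, mid=4, arr[mid]=13 -> 13 < 15, search right half
lo=5, hi=5, mid=5, arr[mid]=15 -> Found target at index 5!

Binary search finds 15 at index 5 after 4 comparisons. The search repeatedly halves the search space by comparing with the middle element.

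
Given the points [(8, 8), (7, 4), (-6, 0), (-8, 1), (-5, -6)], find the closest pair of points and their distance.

Computing all pairwise distances among 5 points:

d((8, 8), (7, 4)) = 4.1231
d((8, 8), (-6, 0)) = 16.1245
d((8, 8), (-8, 1)) = 17.4642
d((8, 8), (-5, -6)) = 19.105
d((7, 4), (-6, 0)) = 13.6015
d((7, 4), (-8, 1)) = 15.2971
d((7, 4), (-5, -6)) = 15.6205
d((-6, 0), (-8, 1)) = 2.2361 <-- minimum
d((-6, 0), (-5, -6)) = 6.0828
d((-8, 1), (-5, -6)) = 7.6158

Closest pair: (-6, 0) and (-8, 1) with distance 2.2361

The closest pair is (-6, 0) and (-8, 1) with Euclidean distance 2.2361. For 5 points, brute-force pairwise comparison is shown above. For large n, the divide-and-conquer algorithm (sort by x, recurse on halves, check the dividing strip) achieves O(n log n).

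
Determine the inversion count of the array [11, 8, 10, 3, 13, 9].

Finding inversions in [11, 8, 10, 3, 13, 9]:

(0, 1): arr[0]=11 > arr[1]=8
(0, 2): arr[0]=11 > arr[2]=10
(0, 3): arr[0]=11 > arr[3]=3
(0, 5): arr[0]=11 > arr[5]=9
(1, 3): arr[1]=8 > arr[3]=3
(2, 3): arr[2]=10 > arr[3]=3
(2, 5): arr[2]=10 > arr[5]=9
(4, 5): arr[4]=13 > arr[5]=9

Total inversions: 8

The array has 8 inversion(s): (0,1), (0,2), (0,3), (0,5), (1,3), (2,3), (2,5), (4,5). Each pair (i,j) satisfies i < j and arr[i] > arr[j].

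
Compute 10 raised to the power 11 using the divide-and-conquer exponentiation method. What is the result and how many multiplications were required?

Computing 10^11 by squaring (build up from 10^1; each line after the first costs one multiplication):

10^1 = 10
10^2 = (10^1)^2 = 10^2 = 100
10^4 = (10^2)^2 = 100^2 = 10000
10^5 = 10 * 10^4 = 10 * 10000 = 100000
10^10 = (10^5)^2 = 100000^2 = 10000000000
10^11 = 10 * 10^10 = 10 * 10000000000 = 100000000000

Result: 100000000000
Multiplications needed: 5 (5 lines after 10^1)

10^11 = 100000000000. Using exponentiation by squaring, this requires 5 multiplications. The key idea: if the exponent is even, square the half-power; if odd, multiply by the base once.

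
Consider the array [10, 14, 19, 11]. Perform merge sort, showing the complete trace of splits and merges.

Merge sort trace:

Split: [10, 14, 19, 11] -> [10, 14] and [19, 11]
  Split: [10, 14] -> [10] and [14]
  Merge: [10] + [14] -> [10, 14]
  Split: [19, 11] -> [19] and [11]
  Merge: [19] + [11] -> [11, 19]
Merge: [10, 14] + [11, 19] -> [10, 11, 14, 19]

Final sorted array: [10, 11, 14, 19]

The merge sort proceeds by recursively splitting the array and merging sorted halves.
After all merges, the sorted array is [10, 11, 14, 19].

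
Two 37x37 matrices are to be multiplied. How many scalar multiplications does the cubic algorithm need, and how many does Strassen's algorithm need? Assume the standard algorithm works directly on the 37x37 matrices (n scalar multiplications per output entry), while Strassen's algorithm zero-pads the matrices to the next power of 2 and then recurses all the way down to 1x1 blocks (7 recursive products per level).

Matrix multiplication for 37x37 matrices:

Strassen's algorithm requires power-of-2 dimensions. Pad 37x37 to 64x64 (next power of 2).

Standard algorithm: 37^3 = 50653 multiplications
Strassen's algorithm: 7^(log2(64)) = 7^6 = 117649 multiplications
Difference: 50653 - 117649 = -66996 (Strassen uses MORE here due to padding overhead — for small or just-over-power-of-2 n, padding can outweigh the per-level savings)

Standard: 50653 multiplications (37^3). Strassen: 117649 multiplications (7^6, after padding to 64x64). Strassen reduces 8 recursive multiplications to 7 at each level.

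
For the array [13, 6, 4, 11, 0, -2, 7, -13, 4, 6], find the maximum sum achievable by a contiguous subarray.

Using Kadane's algorithm on [13, 6, 4, 11, 0, -2, 7, -13, 4, 6]:

Scanning through the array:
Position 1 (value 6): max_ending_here = 19, max_so_far = 19
Position 2 (value 4): max_ending_here = 23, max_so_far = 23
Position 3 (value 11): max_ending_here = 34, max_so_far = 34
Position 4 (value 0): max_ending_here = 34, max_so_far = 34
Position 5 (value -2): max_ending_here = 32, max_so_far = 34
Position 6 (value 7): max_ending_here = 39, max_so_far = 39
Position 7 (value -13): max_ending_here = 26, max_so_far = 39
Position 8 (value 4): max_ending_here = 30, max_so_far = 39
Position 9 (value 6): max_ending_here = 36, max_so_far = 39

Maximum subarray: [13, 6, 4, 11, 0, -2, 7]
Maximum sum: 39

The maximum subarray is [13, 6, 4, 11, 0, -2, 7] with sum 39. This subarray runs from index 0 to index 6.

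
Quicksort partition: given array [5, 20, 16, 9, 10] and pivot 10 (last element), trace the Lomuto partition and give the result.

Lomuto partition with pivot = 10:

Initial array: [5, 20, 16, 9, 10]

arr[0]=5 <= 10: swap with position 0, array becomes [5, 20, 16, 9, 10]
arr[1]=20 > 10: no swap
arr[2]=16 > 10: no swap
arr[3]=9 <= 10: swap with position 1, array becomes [5, 9, 16, 20, 10]

Place pivot at position 2: [5, 9, 10, 20, 16]
Pivot position: 2

After partitioning with pivot 10, the array becomes [5, 9, 10, 20, 16]. The pivot is placed at index 2. All elements to the left of the pivot are <= 10, and all elements to the right are > 10.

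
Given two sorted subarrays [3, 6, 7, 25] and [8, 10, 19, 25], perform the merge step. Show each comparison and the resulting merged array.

Merging process:

Compare 3 vs 8: take 3 from left. Merged: [3]
Compare 6 vs 8: take 6 from left. Merged: [3, 6]
Compare 7 vs 8: take 7 from left. Merged: [3, 6, 7]
Compare 25 vs 8: take 8 from right. Merged: [3, 6, 7, 8]
Compare 25 vs 10: take 10 from right. Merged: [3, 6, 7, 8, 10]
Compare 25 vs 19: take 19 from right. Merged: [3, 6, 7, 8, 10, 19]
Compare 25 vs 25: take 25 from left. Merged: [3, 6, 7, 8, 10, 19, 25]
Append remaining from right: [25]. Merged: [3, 6, 7, 8, 10, 19, 25, 25]

Final merged array: [3, 6, 7, 8, 10, 19, 25, 25]
Total comparisons: 7

The merged array is [3, 6, 7, 8, 10, 19, 25, 25], requiring 7 comparisons. The merge step runs in O(n) time where n is the total number of elements.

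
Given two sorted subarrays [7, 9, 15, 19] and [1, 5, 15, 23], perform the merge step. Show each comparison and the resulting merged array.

Merging process:

Compare 7 vs 1: take 1 from right. Merged: [1]
Compare 7 vs 5: take 5 from right. Merged: [1, 5]
Compare 7 vs 15: take 7 from left. Merged: [1, 5, 7]
Compare 9 vs 15: take 9 from left. Merged: [1, 5, 7, 9]
Compare 15 vs 15: take 15 from left. Merged: [1, 5, 7, 9, 15]
Compare 19 vs 15: take 15 from right. Merged: [1, 5, 7, 9, 15, 15]
Compare 19 vs 23: take 19 from left. Merged: [1, 5, 7, 9, 15, 15, 19]
Append remaining from right: [23]. Merged: [1, 5, 7, 9, 15, 15, 19, 23]

Final merged array: [1, 5, 7, 9, 15, 15, 19, 23]
Total comparisons: 7

The merged array is [1, 5, 7, 9, 15, 15, 19, 23], requiring 7 comparisons. The merge step runs in O(n) time where n is the total number of elements.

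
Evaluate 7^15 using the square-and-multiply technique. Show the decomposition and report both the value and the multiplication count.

Computing 7^15 by squaring (build up from 7^1; each line after the first costs one multiplication):

7^1 = 7
7^2 = (7^1)^2 = 7^2 = 49
7^3 = 7 * 7^2 = 7 * 49 = 343
7^6 = (7^3)^2 = 343^2 = 117649
7^7 = 7 * 7^6 = 7 * 117649 = 823543
7^14 = (7^7)^2 = 823543^2 = 678223072849
7^15 = 7 * 7^14 = 7 * 678223072849 = 4747561509943

Result: 4747561509943
Multiplications needed: 6 (6 lines after 7^1)

7^15 = 4747561509943. Using exponentiation by squaring, this requires 6 multiplications. The key idea: if the exponent is even, square the half-power; if odd, multiply by the base once.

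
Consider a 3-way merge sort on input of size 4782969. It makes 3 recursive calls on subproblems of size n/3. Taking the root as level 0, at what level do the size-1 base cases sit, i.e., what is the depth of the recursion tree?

For divide and conquer with division factor 3:

Problem sizes at each level:
Level 0: 4782969
Level 1: 1594323
Level 2: 531441
Level 3: 177147
Level 4: 59049
Level 5: 19683
Level 6: 6561
Level 7: 2187
Level 8: 729
Level 9: 243
Level 10: 81
Level 11: 27
Level 12: 9
Level 13: 3
Level 14: 1

The root is level 0 and the size-1 base case is level 14 (the tree spans levels 0 through 14, i.e. 15 levels counting the root), so the depth is the number of divisions: log_3(4782969) = 14

The recursion tree depth is log_3(4782969) = 14. At each level, the problem size is divided by 3, so it takes 14 divisions to reduce to a base case of size 1. The algorithm makes 3 recursive calls at each level.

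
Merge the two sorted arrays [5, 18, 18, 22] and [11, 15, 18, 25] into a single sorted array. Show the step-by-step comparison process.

Merging process:

Compare 5 vs 11: take 5 from left. Merged: [5]
Compare 18 vs 11: take 11 from right. Merged: [5, 11]
Compare 18 vs 15: take 15 from right. Merged: [5, 11, 15]
Compare 18 vs 18: take 18 from left. Merged: [5, 11, 15, 18]
Compare 18 vs 18: take 18 from left. Merged: [5, 11, 15, 18, 18]
Compare 22 vs 18: take 18 from right. Merged: [5, 11, 15, 18, 18, 18]
Compare 22 vs 25: take 22 from left. Merged: [5, 11, 15, 18, 18, 18, 22]
Append remaining from right: [25]. Merged: [5, 11, 15, 18, 18, 18, 22, 25]

Final merged array: [5, 11, 15, 18, 18, 18, 22, 25]
Total comparisons: 7

The merged array is [5, 11, 15, 18, 18, 18, 22, 25], requiring 7 comparisons. The merge step runs in O(n) time where n is the total number of elements.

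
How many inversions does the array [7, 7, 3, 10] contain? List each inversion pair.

Finding inversions in [7, 7, 3, 10]:

(0, 2): arr[0]=7 > arr[2]=3
(1, 2): arr[1]=7 > arr[2]=3

Total inversions: 2

The array has 2 inversion(s): (0,2), (1,2). Each pair (i,j) satisfies i < j and arr[i] > arr[j].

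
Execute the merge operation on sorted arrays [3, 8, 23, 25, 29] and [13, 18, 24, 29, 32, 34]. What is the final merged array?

Merging process:

Compare 3 vs 13: take 3 from left. Merged: [3]
Compare 8 vs 13: take 8 from left. Merged: [3, 8]
Compare 23 vs 13: take 13 from right. Merged: [3, 8, 13]
Compare 23 vs 18: take 18 from right. Merged: [3, 8, 13, 18]
Compare 23 vs 24: take 23 from left. Merged: [3, 8, 13, 18, 23]
Compare 25 vs 24: take 24 from right. Merged: [3, 8, 13, 18, 23, 24]
Compare 25 vs 29: take 25 from left. Merged: [3, 8, 13, 18, 23, 24, 25]
Compare 29 vs 29: take 29 from left. Merged: [3, 8, 13, 18, 23, 24, 25, 29]
Append remaining from right: [29, 32, 34]. Merged: [3, 8, 13, 18, 23, 24, 25, 29, 29, 32, 34]

Final merged array: [3, 8, 13, 18, 23, 24, 25, 29, 29, 32, 34]
Total comparisons: 8

The merged array is [3, 8, 13, 18, 23, 24, 25, 29, 29, 32, 34], requiring 8 comparisons. The merge step runs in O(n) time where n is the total number of elements.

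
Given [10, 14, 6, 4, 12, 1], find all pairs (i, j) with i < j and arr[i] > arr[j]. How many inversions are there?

Finding inversions in [10, 14, 6, 4, 12, 1]:

(0, 2): arr[0]=10 > arr[2]=6
(0, 3): arr[0]=10 > arr[3]=4
(0, 5): arr[0]=10 > arr[5]=1
(1, 2): arr[1]=14 > arr[2]=6
(1, 3): arr[1]=14 > arr[3]=4
(1, 4): arr[1]=14 > arr[4]=12
(1, 5): arr[1]=14 > arr[5]=1
(2, 3): arr[2]=6 > arr[3]=4
(2, 5): arr[2]=6 > arr[5]=1
(3, 5): arr[3]=4 > arr[5]=1
(4, 5): arr[4]=12 > arr[5]=1

Total inversions: 11

The array has 11 inversion(s): (0,2), (0,3), (0,5), (1,2), (1,3), (1,4), (1,5), (2,3), (2,5), (3,5), (4,5). Each pair (i,j) satisfies i < j and arr[i] > arr[j].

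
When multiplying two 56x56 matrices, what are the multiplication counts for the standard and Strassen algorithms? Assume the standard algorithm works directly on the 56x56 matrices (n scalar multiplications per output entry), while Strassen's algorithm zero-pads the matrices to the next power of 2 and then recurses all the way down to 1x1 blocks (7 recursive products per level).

Matrix multiplication for 56x56 matrices:

Strassen's algorithm requires power-of-2 dimensions. Pad 56x56 to 64x64 (next power of 2).

Standard algorithm: 56^3 = 175616 multiplications
Strassen's algorithm: 7^(log2(64)) = 7^6 = 117649 multiplications
Savings: 175616 - 117649 = 57967 multiplications

Standard: 175616 multiplications (56^3). Strassen: 117649 multiplications (7^6, after padding to 64x64). Strassen reduces 8 recursive multiplications to 7 at each level.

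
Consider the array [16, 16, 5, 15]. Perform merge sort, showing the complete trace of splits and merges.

Merge sort trace:

Split: [16, 16, 5, 15] -> [16, 16] and [5, 15]
  Split: [16, 16] -> [16] and [16]
  Merge: [16] + [16] -> [16, 16]
  Split: [5, 15] -> [5] and [15]
  Merge: [5] + [15] -> [5, 15]
Merge: [16, 16] + [5, 15] -> [5, 15, 16, 16]

Final sorted array: [5, 15, 16, 16]

The merge sort proceeds by recursively splitting the array and merging sorted halves.
After all merges, the sorted array is [5, 15, 16, 16].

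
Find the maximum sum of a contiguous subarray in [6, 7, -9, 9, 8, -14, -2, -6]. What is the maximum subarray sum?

Using Kadane's algorithm on [6, 7, -9, 9, 8, -14, -2, -6]:

Scanning through the array:
Position 1 (value 7): max_ending_here = 13, max_so_far = 13
Position 2 (value -9): max_ending_here = 4, max_so_far = 13
Position 3 (value 9): max_ending_here = 13, max_so_far = 13
Position 4 (value 8): max_ending_here = 21, max_so_far = 21
Position 5 (value -14): max_ending_here = 7, max_so_far = 21
Position 6 (value -2): max_ending_here = 5, max_so_far = 21
Position 7 (value -6): max_ending_here = -1, max_so_far = 21

Maximum subarray: [6, 7, -9, 9, 8]
Maximum sum: 21

The maximum subarray is [6, 7, -9, 9, 8] with sum 21. This subarray runs from index 0 to index 4.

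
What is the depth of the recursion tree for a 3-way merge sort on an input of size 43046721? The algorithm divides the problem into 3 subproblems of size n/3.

For divide and conquer with division factor 3:

Problem sizes at each level:
Level 0: 43046721
Level 1: 14348907
Level 2: 4782969
Level 3: 1594323
Level 4: 531441
Level 5: 177147
Level 6: 59049
Level 7: 19683
Level 8: 6561
Level 9: 2187
Level 10: 729
Level 11: 243
Level 12: 81
Level 13: 27
Level 14: 9
Level 15: 3
Level 16: 1

The root is level 0 and the size-1 base case is level 16 (the tree spans levels 0 through 16, i.e. 17 levels counting the root), so the depth is the number of divisions: log_3(43046721) = 16

The recursion tree depth is log_3(43046721) = 16. At each level, the problem size is divided by 3, so it takes 16 divisions to reduce to a base case of size 1. The algorithm makes 3 recursive calls at each level.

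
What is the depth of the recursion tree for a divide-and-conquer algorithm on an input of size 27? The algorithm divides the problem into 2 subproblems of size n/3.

For divide and conquer with division factor 3:

Problem sizes at each level:
Level 0: 27
Level 1: 9
Level 2: 3
Level 3: 1

The root is level 0 and the size-1 base case is level 3 (the tree spans levels 0 through 3, i.e. 4 levels counting the root), so the depth is the number of divisions: log_3(27) = 3

The recursion tree depth is log_3(27) = 3. At each level, the problem size is divided by 3, so it takes 3 divisions to reduce to a base case of size 1. The algorithm makes 2 recursive calls at each level.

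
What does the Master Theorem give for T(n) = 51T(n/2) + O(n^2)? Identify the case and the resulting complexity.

Master Theorem for T(n) = 51T(n/2) + O(n^2):

a = 51, b = 2, c = 2
log_b(a) = log_2(51) = 5.6724

Case 1: c = 2 < log_2(51) = 5.6724
T(n) = O(n^(log_2 51))

For T(n) = 51T(n/2) + O(n^2): log_2(51) = 5.6724. This is Case 1 of the Master Theorem (c < log_b(a), work dominated by leaves), giving O(n^(log_2 51)).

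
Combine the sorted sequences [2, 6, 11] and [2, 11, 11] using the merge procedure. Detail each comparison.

Merging process:

Compare 2 vs 2: take 2 from left. Merged: [2]
Compare 6 vs 2: take 2 from right. Merged: [2, 2]
Compare 6 vs 11: take 6 from left. Merged: [2, 2, 6]
Compare 11 vs 11: take 11 from left. Merged: [2, 2, 6, 11]
Append remaining from right: [11, 11]. Merged: [2, 2, 6, 11, 11, 11]

Final merged array: [2, 2, 6, 11, 11, 11]
Total comparisons: 4

The merged array is [2, 2, 6, 11, 11, 11], requiring 4 comparisons. The merge step runs in O(n) time where n is the total number of elements.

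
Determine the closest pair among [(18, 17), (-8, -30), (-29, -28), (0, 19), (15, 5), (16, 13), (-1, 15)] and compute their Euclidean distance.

Computing all pairwise distances among 7 points:

d((18, 17), (-8, -30)) = 53.7122
d((18, 17), (-29, -28)) = 65.0692
d((18, 17), (0, 19)) = 18.1108
d((18, 17), (15, 5)) = 12.3693
d((18, 17), (16, 13)) = 4.4721
d((18, 17), (-1, 15)) = 19.105
d((-8, -30), (-29, -28)) = 21.095
d((-8, -30), (0, 19)) = 49.6488
d((-8, -30), (15, 5)) = 41.8808
d((-8, -30), (16, 13)) = 49.2443
d((-8, -30), (-1, 15)) = 45.5412
d((-29, -28), (0, 19)) = 55.2268
d((-29, -28), (15, 5)) = 55.0
d((-29, -28), (16, 13)) = 60.8769
d((-29, -28), (-1, 15)) = 51.3128
d((0, 19), (15, 5)) = 20.5183
d((0, 19), (16, 13)) = 17.088
d((0, 19), (-1, 15)) = 4.1231 <-- minimum
d((15, 5), (16, 13)) = 8.0623
d((15, 5), (-1, 15)) = 18.868
d((16, 13), (-1, 15)) = 17.1172

Closest pair: (0, 19) and (-1, 15) with distance 4.1231

The closest pair is (0, 19) and (-1, 15) with Euclidean distance 4.1231. For 7 points, brute-force pairwise comparison is shown above. For large n, the divide-and-conquer algorithm (sort by x, recurse on halves, check the dividing strip) achieves O(n log n).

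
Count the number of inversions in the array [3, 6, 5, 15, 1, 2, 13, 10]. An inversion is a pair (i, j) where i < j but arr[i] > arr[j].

Finding inversions in [3, 6, 5, 15, 1, 2, 13, 10]:

(0, 4): arr[0]=3 > arr[4]=1
(0, 5): arr[0]=3 > arr[5]=2
(1, 2): arr[1]=6 > arr[2]=5
(1, 4): arr[1]=6 > arr[4]=1
(1, 5): arr[1]=6 > arr[5]=2
(2, 4): arr[2]=5 > arr[4]=1
(2, 5): arr[2]=5 > arr[5]=2
(3, 4): arr[3]=15 > arr[4]=1
(3, 5): arr[3]=15 > arr[5]=2
(3, 6): arr[3]=15 > arr[6]=13
(3, 7): arr[3]=15 > arr[7]=10
(6, 7): arr[6]=13 > arr[7]=10

Total inversions: 12

The array has 12 inversion(s): (0,4), (0,5), (1,2), (1,4), (1,5), (2,4), (2,5), (3,4), (3,5), (3,6), (3,7), (6,7). Each pair (i,j) satisfies i < j and arr[i] > arr[j].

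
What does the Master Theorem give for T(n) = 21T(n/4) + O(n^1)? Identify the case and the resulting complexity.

Master Theorem for T(n) = 21T(n/4) + O(n^1):

a = 21, b = 4, c = 1
log_b(a) = log_4(21) = 2.1962

Case 1: c = 1 < log_4(21) = 2.1962
T(n) = O(n^(log_4 21))

For T(n) = 21T(n/4) + O(n^1): log_4(21) = 2.1962. This is Case 1 of the Master Theorem (c < log_b(a), work dominated by leaves), giving O(n^(log_4 21)).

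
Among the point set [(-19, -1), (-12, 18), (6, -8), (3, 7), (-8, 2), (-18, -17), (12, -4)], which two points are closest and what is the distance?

Computing all pairwise distances among 7 points:

d((-19, -1), (-12, 18)) = 20.2485
d((-19, -1), (6, -8)) = 25.9615
d((-19, -1), (3, 7)) = 23.4094
d((-19, -1), (-8, 2)) = 11.4018
d((-19, -1), (-18, -17)) = 16.0312
d((-19, -1), (12, -4)) = 31.1448
d((-12, 18), (6, -8)) = 31.6228
d((-12, 18), (3, 7)) = 18.6011
d((-12, 18), (-8, 2)) = 16.4924
d((-12, 18), (-18, -17)) = 35.5106
d((-12, 18), (12, -4)) = 32.5576
d((6, -8), (3, 7)) = 15.2971
d((6, -8), (-8, 2)) = 17.2047
d((6, -8), (-18, -17)) = 25.632
d((6, -8), (12, -4)) = 7.2111 <-- minimum
d((3, 7), (-8, 2)) = 12.083
d((3, 7), (-18, -17)) = 31.8904
d((3, 7), (12, -4)) = 14.2127
d((-8, 2), (-18, -17)) = 21.4709
d((-8, 2), (12, -4)) = 20.8806
d((-18, -17), (12, -4)) = 32.6956

Closest pair: (6, -8) and (12, -4) with distance 7.2111

The closest pair is (6, -8) and (12, -4) with Euclidean distance 7.2111. For 7 points, brute-force pairwise comparison is shown above. For large n, the divide-and-conquer algorithm (sort by x, recurse on halves, check the dividing strip) achieves O(n log n).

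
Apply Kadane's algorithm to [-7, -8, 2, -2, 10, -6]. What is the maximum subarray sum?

Using Kadane's algorithm on [-7, -8, 2, -2, 10, -6]:

Scanning through the array:
Position 1 (value -8): max_ending_here = -8, max_so_far = -7
Position 2 (value 2): max_ending_here = 2, max_so_far = 2
Position 3 (value -2): max_ending_here = 0, max_so_far = 2
Position 4 (value 10): max_ending_here = 10, max_so_far = 10
Position 5 (value -6): max_ending_here = 4, max_so_far = 10

Maximum subarray: [2, -2, 10]
Maximum sum: 10

The maximum subarray is [2, -2, 10] with sum 10. This subarray runs from index 2 to index 4.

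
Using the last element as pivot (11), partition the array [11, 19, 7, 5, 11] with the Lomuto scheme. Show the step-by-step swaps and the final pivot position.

Lomuto partition with pivot = 11:

Initial array: [11, 19, 7, 5, 11]

arr[0]=11 <= 11: swap with position 0, array becomes [11, 19, 7, 5, 11]
arr[1]=19 > 11: no swap
arr[2]=7 <= 11: swap with position 1, array becomes [11, 7, 19, 5, 11]
arr[3]=5 <= 11: swap with position 2, array becomes [11, 7, 5, 19, 11]

Place pivot at position 3: [11, 7, 5, 11, 19]
Pivot position: 3

After partitioning with pivot 11, the array becomes [11, 7, 5, 11, 19]. The pivot is placed at index 3. All elements to the left of the pivot are <= 11, and all elements to the right are > 11.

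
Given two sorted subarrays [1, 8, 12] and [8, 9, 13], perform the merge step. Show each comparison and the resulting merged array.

Merging process:

Compare 1 vs 8: take 1 from left. Merged: [1]
Compare 8 vs 8: take 8 from left. Merged: [1, 8]
Compare 12 vs 8: take 8 from right. Merged: [1, 8, 8]
Compare 12 vs 9: take 9 from right. Merged: [1, 8, 8, 9]
Compare 12 vs 13: take 12 from left. Merged: [1, 8, 8, 9, 12]
Append remaining from right: [13]. Merged: [1, 8, 8, 9, 12, 13]

Final merged array: [1, 8, 8, 9, 12, 13]
Total comparisons: 5

The merged array is [1, 8, 8, 9, 12, 13], requiring 5 comparisons. The merge step runs in O(n) time where n is the total number of elements.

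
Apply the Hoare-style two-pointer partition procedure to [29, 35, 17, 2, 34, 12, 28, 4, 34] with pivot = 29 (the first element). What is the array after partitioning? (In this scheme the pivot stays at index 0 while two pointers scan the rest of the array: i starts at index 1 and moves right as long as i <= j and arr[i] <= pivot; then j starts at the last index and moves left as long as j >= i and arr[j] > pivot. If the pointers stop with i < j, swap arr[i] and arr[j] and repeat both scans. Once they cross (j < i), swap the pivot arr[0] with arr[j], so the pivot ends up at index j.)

Hoare-style two-pointer partition with pivot = 29:

Initial array: [29, 35, 17, 2, 34, 12, 28, 4, 34]

Pointers start at i = 1, j = 8.
i stops at index 1 (arr[1]=35 > 29), j stops at index 7 (arr[7]=4 <= 29): swap arr[1] and arr[7], array becomes [29, 4, 17, 2, 34, 12, 28, 35, 34]
i stops at index 4 (arr[4]=34 > 29), j stops at index 6 (arr[6]=28 <= 29): swap arr[4] and arr[6], array becomes [29, 4, 17, 2, 28, 12, 34, 35, 34]
i ends at 6, j ends at 5: the pointers have crossed (j < i), so scanning stops.

Swap pivot arr[0] with arr[5] to place pivot at position 5: [12, 4, 17, 2, 28, 29, 34, 35, 34]
Pivot position: 5

After partitioning with pivot 29, the array becomes [12, 4, 17, 2, 28, 29, 34, 35, 34]. The pivot is placed at index 5. All elements to the left of the pivot are <= 29, and all elements to the right are > 29.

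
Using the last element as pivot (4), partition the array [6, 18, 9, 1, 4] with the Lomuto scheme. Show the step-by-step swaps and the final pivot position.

Lomuto partition with pivot = 4:

Initial array: [6, 18, 9, 1, 4]

arr[0]=6 > 4: no swap
arr[1]=18 > 4: no swap
arr[2]=9 > 4: no swap
arr[3]=1 <= 4: swap with position 0, array becomes [1, 18, 9, 6, 4]

Place pivot at position 1: [1, 4, 9, 6, 18]
Pivot position: 1

After partitioning with pivot 4, the array becomes [1, 4, 9, 6, 18]. The pivot is placed at index 1. All elements to the left of the pivot are <= 4, and all elements to the right are > 4.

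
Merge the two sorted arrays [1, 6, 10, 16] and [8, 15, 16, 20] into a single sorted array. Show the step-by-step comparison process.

Merging process:

Compare 1 vs 8: take 1 from left. Merged: [1]
Compare 6 vs 8: take 6 from left. Merged: [1, 6]
Compare 10 vs 8: take 8 from right. Merged: [1, 6, 8]
Compare 10 vs 15: take 10 from left. Merged: [1, 6, 8, 10]
Compare 16 vs 15: take 15 from right. Merged: [1, 6, 8, 10, 15]
Compare 16 vs 16: take 16 from left. Merged: [1, 6, 8, 10, 15, 16]
Append remaining from right: [16, 20]. Merged: [1, 6, 8, 10, 15, 16, 16, 20]

Final merged array: [1, 6, 8, 10, 15, 16, 16, 20]
Total comparisons: 6

The merged array is [1, 6, 8, 10, 15, 16, 16, 20], requiring 6 comparisons. The merge step runs in O(n) time where n is the total number of elements.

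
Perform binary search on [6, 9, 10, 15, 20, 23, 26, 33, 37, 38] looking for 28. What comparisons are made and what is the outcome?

Binary search for 28 in [6, 9, 10, 15, 20, 23, 26, 33, 37, 38]:

lo=0, hi=9, mid=4, arr[mid]=20 -> 20 < 28, search right half
lo=5, hi=9, mid=7, arr[mid]=33 -> 33 > 28, search left half
lo=5, hi=6, mid=5, arr[mid]=23 -> 23 < 28, search right half
lo=6, hi=6, mid=6, arr[mid]=26 -> 26 < 28, search right half
lo=7 > hi=6, target 28 not found

Binary search determines that 28 is not in the array after 4 comparisons. The search space was exhausted without finding the target.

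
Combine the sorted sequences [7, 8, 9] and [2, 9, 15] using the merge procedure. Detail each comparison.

Merging process:

Compare 7 vs 2: take 2 from right. Merged: [2]
Compare 7 vs 9: take 7 from left. Merged: [2, 7]
Compare 8 vs 9: take 8 from left. Merged: [2, 7, 8]
Compare 9 vs 9: take 9 from left. Merged: [2, 7, 8, 9]
Append remaining from right: [9, 15]. Merged: [2, 7, 8, 9, 9, 15]

Final merged array: [2, 7, 8, 9, 9, 15]
Total comparisons: 4

The merged array is [2, 7, 8, 9, 9, 15], requiring 4 comparisons. The merge step runs in O(n) time where n is the total number of elements.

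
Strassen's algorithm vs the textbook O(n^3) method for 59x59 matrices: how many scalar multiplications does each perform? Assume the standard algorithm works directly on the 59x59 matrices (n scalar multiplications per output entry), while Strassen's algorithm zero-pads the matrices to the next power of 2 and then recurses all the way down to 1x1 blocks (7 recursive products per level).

Matrix multiplication for 59x59 matrices:

Strassen's algorithm requires power-of-2 dimensions. Pad 59x59 to 64x64 (next power of 2).

Standard algorithm: 59^3 = 205379 multiplications
Strassen's algorithm: 7^(log2(64)) = 7^6 = 117649 multiplications
Savings: 205379 - 117649 = 87730 multiplications

Standard: 205379 multiplications (59^3). Strassen: 117649 multiplications (7^6, after padding to 64x64). Strassen reduces 8 recursive multiplications to 7 at each level.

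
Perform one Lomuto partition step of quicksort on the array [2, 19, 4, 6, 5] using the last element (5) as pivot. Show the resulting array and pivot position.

Lomuto partition with pivot = 5:

Initial array: [2, 19, 4, 6, 5]

arr[0]=2 <= 5: swap with position 0, array becomes [2, 19, 4, 6, 5]
arr[1]=19 > 5: no swap
arr[2]=4 <= 5: swap with position 1, array becomes [2, 4, 19, 6, 5]
arr[3]=6 > 5: no swap

Place pivot at position 2: [2, 4, 5, 6, 19]
Pivot position: 2

After partitioning with pivot 5, the array becomes [2, 4, 5, 6, 19]. The pivot is placed at index 2. All elements to the left of the pivot are <= 5, and all elements to the right are > 5.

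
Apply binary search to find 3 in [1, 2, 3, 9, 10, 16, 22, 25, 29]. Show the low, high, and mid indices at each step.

Binary search for 3 in [1, 2, 3, 9, 10, 16, 22, 25, 29]:

lo=0, hi=8, mid=4, arr[mid]=10 -> 10 > 3, search left half
lo=0, hi=3, mid=1, arr[mid]=2 -> 2 < 3, search right half
lo=2, hi=3, mid=2, arr[mid]=3 -> Found target at index 2!

Binary search finds 3 at index 2 after 3 comparisons. The search repeatedly halves the search space by comparing with the middle element.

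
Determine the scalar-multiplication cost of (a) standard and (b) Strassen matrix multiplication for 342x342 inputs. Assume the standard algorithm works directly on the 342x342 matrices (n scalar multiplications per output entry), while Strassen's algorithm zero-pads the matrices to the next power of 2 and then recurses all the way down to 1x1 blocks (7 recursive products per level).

Matrix multiplication for 342x342 matrices:

Strassen's algorithm requires power-of-2 dimensions. Pad 342x342 to 512x512 (next power of 2).

Standard algorithm: 342^3 = 40001688 multiplications
Strassen's algorithm: 7^(log2(512)) = 7^9 = 40353607 multiplications
Difference: 40001688 - 40353607 = -351919 (Strassen uses MORE here due to padding overhead — for small or just-over-power-of-2 n, padding can outweigh the per-level savings)

Standard: 40001688 multiplications (342^3). Strassen: 40353607 multiplications (7^9, after padding to 512x512). Strassen reduces 8 recursive multiplications to 7 at each level.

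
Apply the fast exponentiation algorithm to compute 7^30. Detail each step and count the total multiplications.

Computing 7^30 by squaring (build up from 7^1; each line after the first costs one multiplication):

7^1 = 7
7^2 = (7^1)^2 = 7^2 = 49
7^3 = 7 * 7^2 = 7 * 49 = 343
7^6 = (7^3)^2 = 343^2 = 117649
7^7 = 7 * 7^6 = 7 * 117649 = 823543
7^14 = (7^7)^2 = 823543^2 = 678223072849
7^15 = 7 * 7^14 = 7 * 678223072849 = 4747561509943
7^30 = (7^15)^2 = 4747561509943^2 = 22539340290692258087863249

Result: 22539340290692258087863249
Multiplications needed: 7 (7 lines after 7^1)

7^30 = 22539340290692258087863249. Using exponentiation by squaring, this requires 7 multiplications. The key idea: if the exponent is even, square the half-power; if odd, multiply by the base once.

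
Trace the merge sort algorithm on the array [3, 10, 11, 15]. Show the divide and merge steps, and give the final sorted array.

Merge sort trace:

Split: [3, 10, 11, 15] -> [3, 10] and [11, 15]
  Split: [3, 10] -> [3] and [10]
  Merge: [3] + [10] -> [3, 10]
  Split: [11, 15] -> [11] and [15]
  Merge: [11] + [15] -> [11, 15]
Merge: [3, 10] + [11, 15] -> [3, 10, 11, 15]

Final sorted array: [3, 10, 11, 15]

The merge sort proceeds by recursively splitting the array and merging sorted halves.
After all merges, the sorted array is [3, 10, 11, 15].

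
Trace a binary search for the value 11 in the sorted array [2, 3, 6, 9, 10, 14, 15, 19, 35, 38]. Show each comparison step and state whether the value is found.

Binary search for 11 in [2, 3, 6, 9, 10, 14, 15, 19, 35, 38]:

lo=0, hi=9, mid=4, arr[mid]=10 -> 10 < 11, search right half
lo=5, hi=9, mid=7, arr[mid]=19 -> 19 > 11, search left half
lo=5, hi=6, mid=5, arr[mid]=14 -> 14 > 11, search left half
lo=5 > hi=4, target 11 not found

Binary search determines that 11 is not in the array after 3 comparisons. The search space was exhausted without finding the target.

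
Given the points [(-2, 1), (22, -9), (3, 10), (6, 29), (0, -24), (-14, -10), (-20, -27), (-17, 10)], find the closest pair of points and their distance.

Computing all pairwise distances among 8 points:

d((-2, 1), (22, -9)) = 26.0
d((-2, 1), (3, 10)) = 10.2956 <-- minimum
d((-2, 1), (6, 29)) = 29.1204
d((-2, 1), (0, -24)) = 25.0799
d((-2, 1), (-14, -10)) = 16.2788
d((-2, 1), (-20, -27)) = 33.2866
d((-2, 1), (-17, 10)) = 17.4929
d((22, -9), (3, 10)) = 26.8701
d((22, -9), (6, 29)) = 41.2311
d((22, -9), (0, -24)) = 26.6271
d((22, -9), (-14, -10)) = 36.0139
d((22, -9), (-20, -27)) = 45.6946
d((22, -9), (-17, 10)) = 43.382
d((3, 10), (6, 29)) = 19.2354
d((3, 10), (0, -24)) = 34.1321
d((3, 10), (-14, -10)) = 26.2488
d((3, 10), (-20, -27)) = 43.566
d((3, 10), (-17, 10)) = 20.0
d((6, 29), (0, -24)) = 53.3385
d((6, 29), (-14, -10)) = 43.8292
d((6, 29), (-20, -27)) = 61.7414
d((6, 29), (-17, 10)) = 29.8329
d((0, -24), (-14, -10)) = 19.799
d((0, -24), (-20, -27)) = 20.2237
d((0, -24), (-17, 10)) = 38.0132
d((-14, -10), (-20, -27)) = 18.0278
d((-14, -10), (-17, 10)) = 20.2237
d((-20, -27), (-17, 10)) = 37.1214

Closest pair: (-2, 1) and (3, 10) with distance 10.2956

The closest pair is (-2, 1) and (3, 10) with Euclidean distance 10.2956. For 8 points, brute-force pairwise comparison is shown above. For large n, the divide-and-conquer algorithm (sort by x, recurse on halves, check the dividing strip) achieves O(n log n).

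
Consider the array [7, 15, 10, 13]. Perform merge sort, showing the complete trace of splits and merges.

Merge sort trace:

Split: [7, 15, 10, 13] -> [7, 15] and [10, 13]
  Split: [7, 15] -> [7] and [15]
  Merge: [7] + [15] -> [7, 15]
  Split: [10, 13] -> [10] and [13]
  Merge: [10] + [13] -> [10, 13]
Merge: [7, 15] + [10, 13] -> [7, 10, 13, 15]

Final sorted array: [7, 10, 13, 15]

The merge sort proceeds by recursively splitting the array and merging sorted halves.
After all merges, the sorted array is [7, 10, 13, 15].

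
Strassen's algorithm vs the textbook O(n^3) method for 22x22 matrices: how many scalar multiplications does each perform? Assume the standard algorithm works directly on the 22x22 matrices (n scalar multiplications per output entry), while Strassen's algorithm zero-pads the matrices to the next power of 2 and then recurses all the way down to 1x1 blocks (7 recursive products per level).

Matrix multiplication for 22x22 matrices:

Strassen's algorithm requires power-of-2 dimensions. Pad 22x22 to 32x32 (next power of 2).

Standard algorithm: 22^3 = 10648 multiplications
Strassen's algorithm: 7^(log2(32)) = 7^5 = 16807 multiplications
Difference: 10648 - 16807 = -6159 (Strassen uses MORE here due to padding overhead — for small or just-over-power-of-2 n, padding can outweigh the per-level savings)

Standard: 10648 multiplications (22^3). Strassen: 16807 multiplications (7^5, after padding to 32x32). Strassen reduces 8 recursive multiplications to 7 at each level.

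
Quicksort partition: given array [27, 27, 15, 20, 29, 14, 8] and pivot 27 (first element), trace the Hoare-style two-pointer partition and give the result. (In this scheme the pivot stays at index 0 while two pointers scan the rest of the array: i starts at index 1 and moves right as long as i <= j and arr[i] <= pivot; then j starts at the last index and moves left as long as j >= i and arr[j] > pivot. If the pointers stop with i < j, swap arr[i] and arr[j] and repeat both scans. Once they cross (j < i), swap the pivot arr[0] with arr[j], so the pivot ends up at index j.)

Hoare-style two-pointer partition with pivot = 27:

Initial array: [27, 27, 15, 20, 29, 14, 8]

Pointers start at i = 1, j = 6.
i stops at index 4 (arr[4]=29 > 27), j stops at index 6 (arr[6]=8 <= 27): swap arr[4] and arr[6], array becomes [27, 27, 15, 20, 8, 14, 29]
i ends at 6, j ends at 5: the pointers have crossed (j < i), so scanning stops.

Swap pivot arr[0] with arr[5] to place pivot at position 5: [14, 27, 15, 20, 8, 27, 29]
Pivot position: 5

After partitioning with pivot 27, the array becomes [14, 27, 15, 20, 8, 27, 29]. The pivot is placed at index 5. All elements to the left of the pivot are <= 27, and all elements to the right are > 27.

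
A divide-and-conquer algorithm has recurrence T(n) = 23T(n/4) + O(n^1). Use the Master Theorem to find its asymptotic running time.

Master Theorem for T(n) = 23T(n/4) + O(n^1):

a = 23, b = 4, c = 1
log_b(a) = log_4(23) = 2.2618

Case 1: c = 1 < log_4(23) = 2.2618
T(n) = O(n^(log_4 23))

For T(n) = 23T(n/4) + O(n^1): log_4(23) = 2.2618. This is Case 1 of the Master Theorem (c < log_b(a), work dominated by leaves), giving O(n^(log_4 23)).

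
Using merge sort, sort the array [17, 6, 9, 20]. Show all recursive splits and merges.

Merge sort trace:

Split: [17, 6, 9, 20] -> [17, 6] and [9, 20]
  Split: [17, 6] -> [17] and [6]
  Merge: [17] + [6] -> [6, 17]
  Split: [9, 20] -> [9] and [20]
  Merge: [9] + [20] -> [9, 20]
Merge: [6, 17] + [9, 20] -> [6, 9, 17, 20]

Final sorted array: [6, 9, 17, 20]

The merge sort proceeds by recursively splitting the array and merging sorted halves.
After all merges, the sorted array is [6, 9, 17, 20].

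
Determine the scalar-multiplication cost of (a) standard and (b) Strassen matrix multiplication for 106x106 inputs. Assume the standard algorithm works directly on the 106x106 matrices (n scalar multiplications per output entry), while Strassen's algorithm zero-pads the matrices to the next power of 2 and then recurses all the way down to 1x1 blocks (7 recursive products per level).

Matrix multiplication for 106x106 matrices:

Strassen's algorithm requires power-of-2 dimensions. Pad 106x106 to 128x128 (next power of 2).

Standard algorithm: 106^3 = 1191016 multiplications
Strassen's algorithm: 7^(log2(128)) = 7^7 = 823543 multiplications
Savings: 1191016 - 823543 = 367473 multiplications

Standard: 1191016 multiplications (106^3). Strassen: 823543 multiplications (7^7, after padding to 128x128). Strassen reduces 8 recursive multiplications to 7 at each level.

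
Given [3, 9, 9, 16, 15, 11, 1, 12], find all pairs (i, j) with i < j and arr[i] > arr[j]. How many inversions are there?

Finding inversions in [3, 9, 9, 16, 15, 11, 1, 12]:

(0, 6): arr[0]=3 > arr[6]=1
(1, 6): arr[1]=9 > arr[6]=1
(2, 6): arr[2]=9 > arr[6]=1
(3, 4): arr[3]=16 > arr[4]=15
(3, 5): arr[3]=16 > arr[5]=11
(3, 6): arr[3]=16 > arr[6]=1
(3, 7): arr[3]=16 > arr[7]=12
(4, 5): arr[4]=15 > arr[5]=11
(4, 6): arr[4]=15 > arr[6]=1
(4, 7): arr[4]=15 > arr[7]=12
(5, 6): arr[5]=11 > arr[6]=1

Total inversions: 11

The array has 11 inversion(s): (0,6), (1,6), (2,6), (3,4), (3,5), (3,6), (3,7), (4,5), (4,6), (4,7), (5,6). Each pair (i,j) satisfies i < j and arr[i] > arr[j].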